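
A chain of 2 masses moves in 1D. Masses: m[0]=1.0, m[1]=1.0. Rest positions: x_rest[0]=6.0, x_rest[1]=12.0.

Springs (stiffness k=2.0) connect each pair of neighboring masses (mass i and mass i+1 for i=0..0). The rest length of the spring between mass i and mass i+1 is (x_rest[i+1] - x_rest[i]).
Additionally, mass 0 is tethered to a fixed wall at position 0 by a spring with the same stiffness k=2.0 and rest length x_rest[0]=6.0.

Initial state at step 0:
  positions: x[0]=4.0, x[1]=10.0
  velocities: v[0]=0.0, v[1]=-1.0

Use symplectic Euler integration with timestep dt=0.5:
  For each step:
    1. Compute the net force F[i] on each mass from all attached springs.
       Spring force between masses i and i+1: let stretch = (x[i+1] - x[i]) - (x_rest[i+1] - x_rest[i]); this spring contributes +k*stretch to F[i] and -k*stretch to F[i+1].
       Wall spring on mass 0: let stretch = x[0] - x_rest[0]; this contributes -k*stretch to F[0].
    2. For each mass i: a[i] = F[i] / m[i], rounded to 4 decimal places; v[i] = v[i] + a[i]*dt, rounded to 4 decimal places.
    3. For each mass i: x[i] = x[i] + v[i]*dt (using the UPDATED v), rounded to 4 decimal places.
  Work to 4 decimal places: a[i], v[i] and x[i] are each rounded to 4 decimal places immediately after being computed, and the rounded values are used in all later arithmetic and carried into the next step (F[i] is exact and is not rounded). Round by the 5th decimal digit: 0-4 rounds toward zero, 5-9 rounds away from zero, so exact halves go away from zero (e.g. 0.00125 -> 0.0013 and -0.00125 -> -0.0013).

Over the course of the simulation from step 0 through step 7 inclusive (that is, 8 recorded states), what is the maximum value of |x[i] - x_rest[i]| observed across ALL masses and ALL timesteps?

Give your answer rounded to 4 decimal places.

Answer: 2.5000

Derivation:
Step 0: x=[4.0000 10.0000] v=[0.0000 -1.0000]
Step 1: x=[5.0000 9.5000] v=[2.0000 -1.0000]
Step 2: x=[5.7500 9.7500] v=[1.5000 0.5000]
Step 3: x=[5.6250 11.0000] v=[-0.2500 2.5000]
Step 4: x=[5.3750 12.5625] v=[-0.5000 3.1250]
Step 5: x=[6.0313 13.5313] v=[1.3125 1.9375]
Step 6: x=[7.4219 13.7501] v=[2.7812 0.4375]
Step 7: x=[8.2657 13.8048] v=[1.6875 0.1093]
Max displacement = 2.5000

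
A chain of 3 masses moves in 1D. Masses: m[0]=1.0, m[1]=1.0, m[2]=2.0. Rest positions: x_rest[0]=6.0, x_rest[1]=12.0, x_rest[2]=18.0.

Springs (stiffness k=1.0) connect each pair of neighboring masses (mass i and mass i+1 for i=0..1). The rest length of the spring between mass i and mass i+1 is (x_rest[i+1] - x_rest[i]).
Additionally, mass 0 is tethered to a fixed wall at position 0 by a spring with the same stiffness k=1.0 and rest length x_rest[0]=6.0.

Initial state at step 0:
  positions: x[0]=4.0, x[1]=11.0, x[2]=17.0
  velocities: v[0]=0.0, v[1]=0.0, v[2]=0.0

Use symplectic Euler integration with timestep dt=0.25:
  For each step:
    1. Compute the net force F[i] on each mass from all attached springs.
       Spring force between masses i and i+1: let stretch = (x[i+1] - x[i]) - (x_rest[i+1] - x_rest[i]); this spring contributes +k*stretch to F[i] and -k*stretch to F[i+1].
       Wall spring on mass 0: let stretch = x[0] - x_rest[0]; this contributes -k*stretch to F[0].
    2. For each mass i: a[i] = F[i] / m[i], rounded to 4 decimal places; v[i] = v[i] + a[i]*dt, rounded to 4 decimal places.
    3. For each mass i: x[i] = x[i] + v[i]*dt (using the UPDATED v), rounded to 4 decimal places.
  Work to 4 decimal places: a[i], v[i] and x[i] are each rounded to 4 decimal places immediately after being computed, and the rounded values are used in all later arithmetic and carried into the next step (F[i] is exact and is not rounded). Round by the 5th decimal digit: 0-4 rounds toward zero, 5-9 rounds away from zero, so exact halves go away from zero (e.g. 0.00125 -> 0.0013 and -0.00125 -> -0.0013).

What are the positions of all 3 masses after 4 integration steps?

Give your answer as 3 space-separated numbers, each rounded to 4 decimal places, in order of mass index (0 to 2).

Step 0: x=[4.0000 11.0000 17.0000] v=[0.0000 0.0000 0.0000]
Step 1: x=[4.1875 10.9375 17.0000] v=[0.7500 -0.2500 0.0000]
Step 2: x=[4.5352 10.8320 16.9981] v=[1.3906 -0.4219 -0.0078]
Step 3: x=[4.9930 10.7184 16.9910] v=[1.8310 -0.4546 -0.0286]
Step 4: x=[5.4965 10.6390 16.9753] v=[2.0141 -0.3178 -0.0627]

Answer: 5.4965 10.6390 16.9753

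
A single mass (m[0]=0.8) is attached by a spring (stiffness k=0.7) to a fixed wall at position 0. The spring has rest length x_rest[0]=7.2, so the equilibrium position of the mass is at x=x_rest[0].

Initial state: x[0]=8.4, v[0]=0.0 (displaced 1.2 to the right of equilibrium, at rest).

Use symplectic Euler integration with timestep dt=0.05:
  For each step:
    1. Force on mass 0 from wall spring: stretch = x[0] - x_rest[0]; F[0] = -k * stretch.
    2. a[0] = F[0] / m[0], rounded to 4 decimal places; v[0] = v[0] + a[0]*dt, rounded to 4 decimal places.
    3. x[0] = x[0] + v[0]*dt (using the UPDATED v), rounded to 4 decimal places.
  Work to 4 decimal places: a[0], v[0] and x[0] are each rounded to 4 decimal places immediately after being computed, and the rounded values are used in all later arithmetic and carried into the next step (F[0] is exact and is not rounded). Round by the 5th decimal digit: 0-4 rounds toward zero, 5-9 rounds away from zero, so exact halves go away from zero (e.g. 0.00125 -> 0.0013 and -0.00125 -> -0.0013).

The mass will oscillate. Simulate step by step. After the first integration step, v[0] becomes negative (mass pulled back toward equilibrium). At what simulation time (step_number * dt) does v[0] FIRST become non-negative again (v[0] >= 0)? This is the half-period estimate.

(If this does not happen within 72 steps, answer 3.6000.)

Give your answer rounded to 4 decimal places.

Step 0: x=[8.4000] v=[0.0000]
Step 1: x=[8.3974] v=[-0.0525]
Step 2: x=[8.3922] v=[-0.1049]
Step 3: x=[8.3843] v=[-0.1571]
Step 4: x=[8.3739] v=[-0.2089]
Step 5: x=[8.3609] v=[-0.2603]
Step 6: x=[8.3453] v=[-0.3111]
Step 7: x=[8.3272] v=[-0.3612]
Step 8: x=[8.3067] v=[-0.4105]
Step 9: x=[8.2838] v=[-0.4589]
Step 10: x=[8.2585] v=[-0.5063]
Step 11: x=[8.2309] v=[-0.5526]
Step 12: x=[8.2010] v=[-0.5977]
Step 13: x=[8.1689] v=[-0.6415]
Step 14: x=[8.1347] v=[-0.6839]
Step 15: x=[8.0985] v=[-0.7248]
Step 16: x=[8.0603] v=[-0.7641]
Step 17: x=[8.0202] v=[-0.8017]
Step 18: x=[7.9783] v=[-0.8376]
Step 19: x=[7.9347] v=[-0.8717]
Step 20: x=[7.8895] v=[-0.9038]
Step 21: x=[7.8428] v=[-0.9340]
Step 22: x=[7.7947] v=[-0.9621]
Step 23: x=[7.7453] v=[-0.9881]
Step 24: x=[7.6947] v=[-1.0120]
Step 25: x=[7.6430] v=[-1.0336]
Step 26: x=[7.5904] v=[-1.0530]
Step 27: x=[7.5369] v=[-1.0701]
Step 28: x=[7.4827] v=[-1.0848]
Step 29: x=[7.4278] v=[-1.0972]
Step 30: x=[7.3724] v=[-1.1072]
Step 31: x=[7.3167] v=[-1.1147]
Step 32: x=[7.2607] v=[-1.1198]
Step 33: x=[7.2046] v=[-1.1225]
Step 34: x=[7.1485] v=[-1.1227]
Step 35: x=[7.0925] v=[-1.1204]
Step 36: x=[7.0367] v=[-1.1157]
Step 37: x=[6.9813] v=[-1.1086]
Step 38: x=[6.9264] v=[-1.0990]
Step 39: x=[6.8721] v=[-1.0870]
Step 40: x=[6.8185] v=[-1.0727]
Step 41: x=[6.7657] v=[-1.0560]
Step 42: x=[6.7139] v=[-1.0370]
Step 43: x=[6.6631] v=[-1.0157]
Step 44: x=[6.6135] v=[-0.9922]
Step 45: x=[6.5652] v=[-0.9665]
Step 46: x=[6.5183] v=[-0.9387]
Step 47: x=[6.4729] v=[-0.9089]
Step 48: x=[6.4290] v=[-0.8771]
Step 49: x=[6.3868] v=[-0.8434]
Step 50: x=[6.3464] v=[-0.8078]
Step 51: x=[6.3079] v=[-0.7705]
Step 52: x=[6.2713] v=[-0.7315]
Step 53: x=[6.2368] v=[-0.6909]
Step 54: x=[6.2044] v=[-0.6488]
Step 55: x=[6.1741] v=[-0.6052]
Step 56: x=[6.1461] v=[-0.5603]
Step 57: x=[6.1204] v=[-0.5142]
Step 58: x=[6.0971] v=[-0.4670]
Step 59: x=[6.0762] v=[-0.4188]
Step 60: x=[6.0577] v=[-0.3696]
Step 61: x=[6.0417] v=[-0.3196]
Step 62: x=[6.0283] v=[-0.2689]
Step 63: x=[6.0174] v=[-0.2176]
Step 64: x=[6.0091] v=[-0.1659]
Step 65: x=[6.0034] v=[-0.1138]
Step 66: x=[6.0003] v=[-0.0615]
Step 67: x=[5.9999] v=[-0.0090]
Step 68: x=[6.0021] v=[0.0435]
First v>=0 after going negative at step 68, time=3.4000

Answer: 3.4000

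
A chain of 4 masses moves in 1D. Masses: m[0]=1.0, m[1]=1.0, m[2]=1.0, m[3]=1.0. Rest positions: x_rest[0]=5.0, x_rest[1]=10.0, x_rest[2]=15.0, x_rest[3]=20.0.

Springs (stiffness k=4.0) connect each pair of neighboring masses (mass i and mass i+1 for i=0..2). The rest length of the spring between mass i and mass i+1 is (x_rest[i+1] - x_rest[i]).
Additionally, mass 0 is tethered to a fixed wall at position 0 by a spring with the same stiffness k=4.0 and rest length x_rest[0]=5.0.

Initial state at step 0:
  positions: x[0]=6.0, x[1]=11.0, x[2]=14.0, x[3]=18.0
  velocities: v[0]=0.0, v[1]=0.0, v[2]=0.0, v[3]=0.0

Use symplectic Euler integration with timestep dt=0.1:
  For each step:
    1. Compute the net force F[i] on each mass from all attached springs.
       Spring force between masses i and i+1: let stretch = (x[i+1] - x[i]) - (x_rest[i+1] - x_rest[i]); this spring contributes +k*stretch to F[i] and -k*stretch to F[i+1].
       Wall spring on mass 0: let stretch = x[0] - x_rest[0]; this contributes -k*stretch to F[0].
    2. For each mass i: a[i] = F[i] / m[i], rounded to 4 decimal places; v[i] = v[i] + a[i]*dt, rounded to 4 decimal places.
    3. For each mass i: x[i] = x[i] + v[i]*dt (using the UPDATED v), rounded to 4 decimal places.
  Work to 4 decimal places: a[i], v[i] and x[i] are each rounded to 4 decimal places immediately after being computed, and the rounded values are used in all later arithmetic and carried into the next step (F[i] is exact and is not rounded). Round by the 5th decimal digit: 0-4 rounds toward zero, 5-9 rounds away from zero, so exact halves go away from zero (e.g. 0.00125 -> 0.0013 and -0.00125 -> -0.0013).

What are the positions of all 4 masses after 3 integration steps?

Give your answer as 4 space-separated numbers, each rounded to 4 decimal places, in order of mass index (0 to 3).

Answer: 5.7603 10.5513 14.2166 18.2398

Derivation:
Step 0: x=[6.0000 11.0000 14.0000 18.0000] v=[0.0000 0.0000 0.0000 0.0000]
Step 1: x=[5.9600 10.9200 14.0400 18.0400] v=[-0.4000 -0.8000 0.4000 0.4000]
Step 2: x=[5.8800 10.7664 14.1152 18.1200] v=[-0.8000 -1.5360 0.7520 0.8000]
Step 3: x=[5.7603 10.5513 14.2166 18.2398] v=[-1.1974 -2.1510 1.0144 1.1981]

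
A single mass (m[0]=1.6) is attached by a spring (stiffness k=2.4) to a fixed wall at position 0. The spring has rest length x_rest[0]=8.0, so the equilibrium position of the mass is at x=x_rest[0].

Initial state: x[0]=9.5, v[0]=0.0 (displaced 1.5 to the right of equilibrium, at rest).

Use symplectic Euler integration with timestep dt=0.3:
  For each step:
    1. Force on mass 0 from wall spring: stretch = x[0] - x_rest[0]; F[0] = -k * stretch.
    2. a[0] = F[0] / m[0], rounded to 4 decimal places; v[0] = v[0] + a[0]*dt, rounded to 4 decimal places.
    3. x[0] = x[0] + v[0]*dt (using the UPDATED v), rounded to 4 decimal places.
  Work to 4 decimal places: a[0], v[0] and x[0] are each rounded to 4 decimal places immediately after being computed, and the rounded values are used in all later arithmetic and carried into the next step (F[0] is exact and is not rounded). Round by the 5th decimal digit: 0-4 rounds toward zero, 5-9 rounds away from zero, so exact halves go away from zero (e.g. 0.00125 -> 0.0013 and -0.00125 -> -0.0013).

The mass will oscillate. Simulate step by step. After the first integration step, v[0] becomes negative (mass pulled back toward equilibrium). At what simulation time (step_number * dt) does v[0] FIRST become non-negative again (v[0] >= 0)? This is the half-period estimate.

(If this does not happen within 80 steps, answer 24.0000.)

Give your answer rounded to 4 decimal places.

Step 0: x=[9.5000] v=[0.0000]
Step 1: x=[9.2975] v=[-0.6750]
Step 2: x=[8.9198] v=[-1.2589]
Step 3: x=[8.4180] v=[-1.6728]
Step 4: x=[7.8597] v=[-1.8609]
Step 5: x=[7.3204] v=[-1.7978]
Step 6: x=[6.8728] v=[-1.4920]
Step 7: x=[6.5774] v=[-0.9848]
Step 8: x=[6.4740] v=[-0.3446]
Step 9: x=[6.5766] v=[0.3421]
First v>=0 after going negative at step 9, time=2.7000

Answer: 2.7000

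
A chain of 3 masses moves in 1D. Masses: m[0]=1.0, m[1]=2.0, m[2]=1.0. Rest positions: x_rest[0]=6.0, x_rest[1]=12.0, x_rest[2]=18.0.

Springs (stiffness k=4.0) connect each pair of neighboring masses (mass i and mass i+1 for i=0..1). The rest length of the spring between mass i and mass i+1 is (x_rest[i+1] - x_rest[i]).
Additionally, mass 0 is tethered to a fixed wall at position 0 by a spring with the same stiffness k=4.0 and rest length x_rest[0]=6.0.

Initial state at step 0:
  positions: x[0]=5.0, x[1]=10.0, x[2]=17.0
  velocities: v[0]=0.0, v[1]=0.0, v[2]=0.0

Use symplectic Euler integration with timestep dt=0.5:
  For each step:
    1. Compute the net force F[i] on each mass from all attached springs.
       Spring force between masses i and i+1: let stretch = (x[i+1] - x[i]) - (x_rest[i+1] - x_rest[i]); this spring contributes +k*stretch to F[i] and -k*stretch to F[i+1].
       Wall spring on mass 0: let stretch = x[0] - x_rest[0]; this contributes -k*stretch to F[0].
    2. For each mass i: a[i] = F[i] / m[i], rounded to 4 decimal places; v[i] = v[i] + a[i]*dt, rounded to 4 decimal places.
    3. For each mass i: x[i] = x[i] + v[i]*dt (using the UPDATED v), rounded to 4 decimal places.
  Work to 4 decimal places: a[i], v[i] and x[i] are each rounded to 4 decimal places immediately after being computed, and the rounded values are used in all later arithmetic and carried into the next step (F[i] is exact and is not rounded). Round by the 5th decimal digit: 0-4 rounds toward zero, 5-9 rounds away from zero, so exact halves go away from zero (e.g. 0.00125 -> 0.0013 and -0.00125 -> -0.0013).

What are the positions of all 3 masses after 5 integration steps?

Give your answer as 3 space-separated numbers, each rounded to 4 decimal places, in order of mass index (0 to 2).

Step 0: x=[5.0000 10.0000 17.0000] v=[0.0000 0.0000 0.0000]
Step 1: x=[5.0000 11.0000 16.0000] v=[0.0000 2.0000 -2.0000]
Step 2: x=[6.0000 11.5000 16.0000] v=[2.0000 1.0000 0.0000]
Step 3: x=[6.5000 11.5000 17.5000] v=[1.0000 0.0000 3.0000]
Step 4: x=[5.5000 12.0000 19.0000] v=[-2.0000 1.0000 3.0000]
Step 5: x=[5.5000 12.7500 19.5000] v=[0.0000 1.5000 1.0000]

Answer: 5.5000 12.7500 19.5000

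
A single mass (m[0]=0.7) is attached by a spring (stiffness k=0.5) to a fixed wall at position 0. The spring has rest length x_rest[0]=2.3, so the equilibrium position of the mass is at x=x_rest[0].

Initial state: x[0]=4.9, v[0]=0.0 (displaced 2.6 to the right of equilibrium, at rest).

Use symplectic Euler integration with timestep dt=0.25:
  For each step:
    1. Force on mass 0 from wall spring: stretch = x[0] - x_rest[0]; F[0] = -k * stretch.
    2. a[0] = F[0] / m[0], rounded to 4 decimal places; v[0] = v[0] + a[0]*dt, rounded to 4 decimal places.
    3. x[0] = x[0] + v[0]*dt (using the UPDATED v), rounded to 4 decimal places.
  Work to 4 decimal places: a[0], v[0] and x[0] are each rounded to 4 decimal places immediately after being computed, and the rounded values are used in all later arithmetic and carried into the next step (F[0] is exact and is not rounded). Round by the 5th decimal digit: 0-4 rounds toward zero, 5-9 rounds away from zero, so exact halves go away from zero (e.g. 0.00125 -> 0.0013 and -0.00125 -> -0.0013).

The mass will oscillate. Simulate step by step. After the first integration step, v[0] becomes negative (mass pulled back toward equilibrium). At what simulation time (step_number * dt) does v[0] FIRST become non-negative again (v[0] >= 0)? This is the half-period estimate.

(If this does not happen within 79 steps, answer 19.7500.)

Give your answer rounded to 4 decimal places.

Answer: 3.7500

Derivation:
Step 0: x=[4.9000] v=[0.0000]
Step 1: x=[4.7839] v=[-0.4643]
Step 2: x=[4.5569] v=[-0.9079]
Step 3: x=[4.2292] v=[-1.3109]
Step 4: x=[3.8154] v=[-1.6554]
Step 5: x=[3.3339] v=[-1.9260]
Step 6: x=[2.8063] v=[-2.1106]
Step 7: x=[2.2561] v=[-2.2010]
Step 8: x=[1.7078] v=[-2.1932]
Step 9: x=[1.1859] v=[-2.0875]
Step 10: x=[0.7138] v=[-1.8886]
Step 11: x=[0.3125] v=[-1.6054]
Step 12: x=[-0.0001] v=[-1.2505]
Step 13: x=[-0.2101] v=[-0.8398]
Step 14: x=[-0.3080] v=[-0.3916]
Step 15: x=[-0.2895] v=[0.0741]
First v>=0 after going negative at step 15, time=3.7500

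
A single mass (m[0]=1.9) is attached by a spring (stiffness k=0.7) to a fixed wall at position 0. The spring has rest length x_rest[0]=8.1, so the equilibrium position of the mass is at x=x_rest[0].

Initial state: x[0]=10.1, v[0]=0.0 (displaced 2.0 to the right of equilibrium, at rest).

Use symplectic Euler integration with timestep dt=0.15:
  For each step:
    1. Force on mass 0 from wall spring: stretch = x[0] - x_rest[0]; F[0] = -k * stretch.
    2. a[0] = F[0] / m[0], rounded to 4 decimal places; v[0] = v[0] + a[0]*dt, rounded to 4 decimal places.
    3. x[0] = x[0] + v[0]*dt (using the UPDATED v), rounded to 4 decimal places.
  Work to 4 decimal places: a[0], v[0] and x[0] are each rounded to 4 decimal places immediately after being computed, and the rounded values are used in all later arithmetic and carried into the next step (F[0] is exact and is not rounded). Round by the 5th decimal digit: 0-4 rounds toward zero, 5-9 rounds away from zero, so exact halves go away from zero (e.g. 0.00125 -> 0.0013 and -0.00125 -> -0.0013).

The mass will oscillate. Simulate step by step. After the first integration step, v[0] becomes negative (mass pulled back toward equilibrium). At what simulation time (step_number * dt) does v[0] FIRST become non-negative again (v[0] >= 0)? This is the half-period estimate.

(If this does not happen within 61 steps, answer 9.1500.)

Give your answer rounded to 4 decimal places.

Answer: 5.2500

Derivation:
Step 0: x=[10.1000] v=[0.0000]
Step 1: x=[10.0834] v=[-0.1105]
Step 2: x=[10.0504] v=[-0.2201]
Step 3: x=[10.0012] v=[-0.3279]
Step 4: x=[9.9363] v=[-0.4330]
Step 5: x=[9.8561] v=[-0.5345]
Step 6: x=[9.7614] v=[-0.6316]
Step 7: x=[9.6529] v=[-0.7234]
Step 8: x=[9.5315] v=[-0.8092]
Step 9: x=[9.3983] v=[-0.8883]
Step 10: x=[9.2543] v=[-0.9600]
Step 11: x=[9.1007] v=[-1.0238]
Step 12: x=[8.9388] v=[-1.0791]
Step 13: x=[8.7700] v=[-1.1255]
Step 14: x=[8.5956] v=[-1.1625]
Step 15: x=[8.4171] v=[-1.1899]
Step 16: x=[8.2360] v=[-1.2074]
Step 17: x=[8.0538] v=[-1.2149]
Step 18: x=[7.8719] v=[-1.2124]
Step 19: x=[7.6919] v=[-1.1998]
Step 20: x=[7.5153] v=[-1.1772]
Step 21: x=[7.3436] v=[-1.1449]
Step 22: x=[7.1781] v=[-1.1031]
Step 23: x=[7.0203] v=[-1.0522]
Step 24: x=[6.8714] v=[-0.9925]
Step 25: x=[6.7327] v=[-0.9246]
Step 26: x=[6.6054] v=[-0.8490]
Step 27: x=[6.4904] v=[-0.7664]
Step 28: x=[6.3888] v=[-0.6775]
Step 29: x=[6.3014] v=[-0.5829]
Step 30: x=[6.2289] v=[-0.4835]
Step 31: x=[6.1719] v=[-0.3801]
Step 32: x=[6.1309] v=[-0.2735]
Step 33: x=[6.1062] v=[-0.1647]
Step 34: x=[6.0980] v=[-0.0545]
Step 35: x=[6.1064] v=[0.0561]
First v>=0 after going negative at step 35, time=5.2500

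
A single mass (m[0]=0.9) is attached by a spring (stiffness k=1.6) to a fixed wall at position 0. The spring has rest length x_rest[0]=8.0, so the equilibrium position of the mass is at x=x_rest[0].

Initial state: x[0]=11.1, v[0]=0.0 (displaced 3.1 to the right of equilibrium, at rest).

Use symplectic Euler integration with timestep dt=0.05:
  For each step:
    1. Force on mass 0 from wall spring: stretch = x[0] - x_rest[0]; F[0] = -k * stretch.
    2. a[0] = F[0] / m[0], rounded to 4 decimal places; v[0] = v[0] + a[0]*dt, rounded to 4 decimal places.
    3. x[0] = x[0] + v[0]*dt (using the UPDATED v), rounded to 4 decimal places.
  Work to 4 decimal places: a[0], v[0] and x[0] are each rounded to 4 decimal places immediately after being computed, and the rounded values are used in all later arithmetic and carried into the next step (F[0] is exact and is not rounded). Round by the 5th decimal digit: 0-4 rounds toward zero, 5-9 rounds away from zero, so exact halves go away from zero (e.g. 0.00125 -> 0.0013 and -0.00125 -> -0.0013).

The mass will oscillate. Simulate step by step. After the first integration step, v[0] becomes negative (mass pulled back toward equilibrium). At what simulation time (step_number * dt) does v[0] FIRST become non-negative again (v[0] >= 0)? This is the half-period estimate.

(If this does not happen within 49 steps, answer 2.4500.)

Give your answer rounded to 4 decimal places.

Answer: 2.4000

Derivation:
Step 0: x=[11.1000] v=[0.0000]
Step 1: x=[11.0862] v=[-0.2756]
Step 2: x=[11.0587] v=[-0.5499]
Step 3: x=[11.0176] v=[-0.8218]
Step 4: x=[10.9631] v=[-1.0900]
Step 5: x=[10.8954] v=[-1.3534]
Step 6: x=[10.8149] v=[-1.6108]
Step 7: x=[10.7219] v=[-1.8610]
Step 8: x=[10.6168] v=[-2.1029]
Step 9: x=[10.5000] v=[-2.3355]
Step 10: x=[10.3721] v=[-2.5577]
Step 11: x=[10.2337] v=[-2.7686]
Step 12: x=[10.0853] v=[-2.9672]
Step 13: x=[9.9277] v=[-3.1526]
Step 14: x=[9.7615] v=[-3.3240]
Step 15: x=[9.5875] v=[-3.4806]
Step 16: x=[9.4064] v=[-3.6217]
Step 17: x=[9.2191] v=[-3.7467]
Step 18: x=[9.0263] v=[-3.8551]
Step 19: x=[8.8290] v=[-3.9463]
Step 20: x=[8.6280] v=[-4.0200]
Step 21: x=[8.4242] v=[-4.0758]
Step 22: x=[8.2185] v=[-4.1135]
Step 23: x=[8.0119] v=[-4.1329]
Step 24: x=[7.8052] v=[-4.1340]
Step 25: x=[7.5994] v=[-4.1167]
Step 26: x=[7.3953] v=[-4.0811]
Step 27: x=[7.1939] v=[-4.0274]
Step 28: x=[6.9961] v=[-3.9557]
Step 29: x=[6.8028] v=[-3.8665]
Step 30: x=[6.6148] v=[-3.7601]
Step 31: x=[6.4330] v=[-3.6370]
Step 32: x=[6.2581] v=[-3.4977]
Step 33: x=[6.0910] v=[-3.3429]
Step 34: x=[5.9323] v=[-3.1732]
Step 35: x=[5.7828] v=[-2.9894]
Step 36: x=[5.6432] v=[-2.7923]
Step 37: x=[5.5141] v=[-2.5828]
Step 38: x=[5.3960] v=[-2.3618]
Step 39: x=[5.2895] v=[-2.1303]
Step 40: x=[5.1950] v=[-1.8894]
Step 41: x=[5.1130] v=[-1.6401]
Step 42: x=[5.0438] v=[-1.3835]
Step 43: x=[4.9878] v=[-1.1207]
Step 44: x=[4.9452] v=[-0.8530]
Step 45: x=[4.9161] v=[-0.5815]
Step 46: x=[4.9007] v=[-0.3074]
Step 47: x=[4.8991] v=[-0.0319]
Step 48: x=[4.9113] v=[0.2437]
First v>=0 after going negative at step 48, time=2.4000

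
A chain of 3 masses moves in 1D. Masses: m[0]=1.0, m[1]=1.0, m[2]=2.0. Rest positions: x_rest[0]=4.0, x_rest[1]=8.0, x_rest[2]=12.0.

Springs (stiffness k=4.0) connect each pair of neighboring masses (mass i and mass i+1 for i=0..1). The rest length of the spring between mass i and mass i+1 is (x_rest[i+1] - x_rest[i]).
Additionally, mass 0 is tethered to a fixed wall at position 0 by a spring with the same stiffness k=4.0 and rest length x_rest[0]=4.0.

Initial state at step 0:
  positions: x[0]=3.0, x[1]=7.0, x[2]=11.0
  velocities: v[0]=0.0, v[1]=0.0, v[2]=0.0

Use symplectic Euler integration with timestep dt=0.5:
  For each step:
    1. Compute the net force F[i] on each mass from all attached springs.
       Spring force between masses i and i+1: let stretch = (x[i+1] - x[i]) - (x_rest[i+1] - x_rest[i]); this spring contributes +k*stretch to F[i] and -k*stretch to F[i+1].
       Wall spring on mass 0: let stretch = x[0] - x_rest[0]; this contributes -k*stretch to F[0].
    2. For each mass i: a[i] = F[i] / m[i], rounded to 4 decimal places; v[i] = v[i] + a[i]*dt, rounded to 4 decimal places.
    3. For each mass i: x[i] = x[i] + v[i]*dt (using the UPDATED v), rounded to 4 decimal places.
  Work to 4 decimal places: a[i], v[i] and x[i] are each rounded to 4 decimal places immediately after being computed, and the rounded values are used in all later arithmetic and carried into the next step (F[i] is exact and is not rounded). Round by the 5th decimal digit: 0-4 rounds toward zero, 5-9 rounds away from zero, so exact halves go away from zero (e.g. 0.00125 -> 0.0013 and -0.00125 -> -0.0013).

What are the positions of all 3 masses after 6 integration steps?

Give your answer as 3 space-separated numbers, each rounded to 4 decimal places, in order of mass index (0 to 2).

Answer: 4.2500 8.6250 12.8125

Derivation:
Step 0: x=[3.0000 7.0000 11.0000] v=[0.0000 0.0000 0.0000]
Step 1: x=[4.0000 7.0000 11.0000] v=[2.0000 0.0000 0.0000]
Step 2: x=[4.0000 8.0000 11.0000] v=[0.0000 2.0000 0.0000]
Step 3: x=[4.0000 8.0000 11.5000] v=[0.0000 0.0000 1.0000]
Step 4: x=[4.0000 7.5000 12.2500] v=[0.0000 -1.0000 1.5000]
Step 5: x=[3.5000 8.2500 12.6250] v=[-1.0000 1.5000 0.7500]
Step 6: x=[4.2500 8.6250 12.8125] v=[1.5000 0.7500 0.3750]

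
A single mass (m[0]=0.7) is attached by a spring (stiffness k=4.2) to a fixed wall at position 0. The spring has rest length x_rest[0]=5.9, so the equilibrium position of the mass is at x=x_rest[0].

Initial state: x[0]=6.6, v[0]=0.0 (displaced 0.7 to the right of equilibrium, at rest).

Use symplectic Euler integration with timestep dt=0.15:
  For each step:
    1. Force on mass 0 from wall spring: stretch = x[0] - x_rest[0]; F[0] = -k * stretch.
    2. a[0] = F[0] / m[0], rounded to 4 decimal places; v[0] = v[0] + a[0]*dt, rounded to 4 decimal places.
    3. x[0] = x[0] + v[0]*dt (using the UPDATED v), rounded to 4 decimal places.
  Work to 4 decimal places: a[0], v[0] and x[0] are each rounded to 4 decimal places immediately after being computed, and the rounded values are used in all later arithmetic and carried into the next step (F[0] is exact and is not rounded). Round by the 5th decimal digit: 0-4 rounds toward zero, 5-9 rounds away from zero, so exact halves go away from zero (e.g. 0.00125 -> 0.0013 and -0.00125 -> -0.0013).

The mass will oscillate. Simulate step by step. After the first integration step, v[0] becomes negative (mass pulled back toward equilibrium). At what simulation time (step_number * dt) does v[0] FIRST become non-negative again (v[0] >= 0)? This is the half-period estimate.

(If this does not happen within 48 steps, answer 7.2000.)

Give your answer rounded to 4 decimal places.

Step 0: x=[6.6000] v=[0.0000]
Step 1: x=[6.5055] v=[-0.6300]
Step 2: x=[6.3293] v=[-1.1750]
Step 3: x=[6.0951] v=[-1.5614]
Step 4: x=[5.8346] v=[-1.7370]
Step 5: x=[5.5829] v=[-1.6781]
Step 6: x=[5.3740] v=[-1.3927]
Step 7: x=[5.2361] v=[-0.9193]
Step 8: x=[5.1878] v=[-0.3218]
Step 9: x=[5.2357] v=[0.3192]
First v>=0 after going negative at step 9, time=1.3500

Answer: 1.3500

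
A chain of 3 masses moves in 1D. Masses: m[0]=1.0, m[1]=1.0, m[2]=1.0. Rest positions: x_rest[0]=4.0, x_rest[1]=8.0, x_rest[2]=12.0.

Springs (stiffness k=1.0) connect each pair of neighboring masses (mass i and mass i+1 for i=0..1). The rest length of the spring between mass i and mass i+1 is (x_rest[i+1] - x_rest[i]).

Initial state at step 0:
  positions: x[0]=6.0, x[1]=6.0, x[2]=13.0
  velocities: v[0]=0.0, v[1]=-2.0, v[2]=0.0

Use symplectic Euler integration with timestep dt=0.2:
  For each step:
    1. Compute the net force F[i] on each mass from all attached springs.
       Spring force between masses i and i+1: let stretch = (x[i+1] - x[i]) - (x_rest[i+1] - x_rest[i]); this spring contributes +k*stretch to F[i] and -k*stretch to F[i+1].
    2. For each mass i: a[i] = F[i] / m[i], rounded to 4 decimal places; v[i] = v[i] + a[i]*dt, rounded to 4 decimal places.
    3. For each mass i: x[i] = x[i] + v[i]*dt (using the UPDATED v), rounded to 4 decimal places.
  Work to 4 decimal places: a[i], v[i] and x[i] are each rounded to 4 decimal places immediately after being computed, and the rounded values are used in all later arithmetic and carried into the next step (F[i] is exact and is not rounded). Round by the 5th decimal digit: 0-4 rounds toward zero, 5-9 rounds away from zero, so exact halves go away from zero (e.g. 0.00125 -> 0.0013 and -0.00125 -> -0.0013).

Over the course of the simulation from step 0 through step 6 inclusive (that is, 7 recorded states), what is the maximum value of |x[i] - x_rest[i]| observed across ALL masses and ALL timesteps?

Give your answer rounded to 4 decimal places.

Answer: 2.1200

Derivation:
Step 0: x=[6.0000 6.0000 13.0000] v=[0.0000 -2.0000 0.0000]
Step 1: x=[5.8400 5.8800 12.8800] v=[-0.8000 -0.6000 -0.6000]
Step 2: x=[5.5216 6.0384 12.6400] v=[-1.5920 0.7920 -1.2000]
Step 3: x=[5.0639 6.4402 12.2959] v=[-2.2886 2.0090 -1.7203]
Step 4: x=[4.5012 7.0212 11.8776] v=[-2.8133 2.9049 -2.0914]
Step 5: x=[3.8793 7.6956 11.4251] v=[-3.1093 3.3722 -2.2627]
Step 6: x=[3.2501 8.3666 10.9834] v=[-3.1460 3.3548 -2.2086]
Max displacement = 2.1200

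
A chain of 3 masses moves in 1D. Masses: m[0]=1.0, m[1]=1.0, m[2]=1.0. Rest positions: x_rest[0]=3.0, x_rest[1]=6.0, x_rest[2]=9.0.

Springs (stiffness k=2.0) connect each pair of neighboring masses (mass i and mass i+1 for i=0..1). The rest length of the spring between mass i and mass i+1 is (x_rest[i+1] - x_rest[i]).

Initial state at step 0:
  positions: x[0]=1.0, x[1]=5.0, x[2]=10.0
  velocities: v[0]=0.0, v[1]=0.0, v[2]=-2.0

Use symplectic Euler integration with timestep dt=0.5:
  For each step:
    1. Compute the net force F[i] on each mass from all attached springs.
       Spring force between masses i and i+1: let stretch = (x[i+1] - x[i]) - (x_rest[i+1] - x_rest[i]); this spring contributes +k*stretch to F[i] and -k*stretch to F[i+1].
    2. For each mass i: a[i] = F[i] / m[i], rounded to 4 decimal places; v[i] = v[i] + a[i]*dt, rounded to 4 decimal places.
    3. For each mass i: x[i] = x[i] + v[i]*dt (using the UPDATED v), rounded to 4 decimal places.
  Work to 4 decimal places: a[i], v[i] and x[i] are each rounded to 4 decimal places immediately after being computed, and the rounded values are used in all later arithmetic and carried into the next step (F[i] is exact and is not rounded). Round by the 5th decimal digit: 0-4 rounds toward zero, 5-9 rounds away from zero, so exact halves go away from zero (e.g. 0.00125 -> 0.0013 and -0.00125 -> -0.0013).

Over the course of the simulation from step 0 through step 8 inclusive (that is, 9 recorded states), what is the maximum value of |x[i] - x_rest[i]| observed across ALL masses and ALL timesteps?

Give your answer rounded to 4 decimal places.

Step 0: x=[1.0000 5.0000 10.0000] v=[0.0000 0.0000 -2.0000]
Step 1: x=[1.5000 5.5000 8.0000] v=[1.0000 1.0000 -4.0000]
Step 2: x=[2.5000 5.2500 6.2500] v=[2.0000 -0.5000 -3.5000]
Step 3: x=[3.3750 4.1250 5.5000] v=[1.7500 -2.2500 -1.5000]
Step 4: x=[3.1250 3.3125 5.5625] v=[-0.5000 -1.6250 0.1250]
Step 5: x=[1.4688 3.5313 6.0000] v=[-3.3125 0.4375 0.8750]
Step 6: x=[-0.6562 3.9532 6.7032] v=[-4.2500 0.8437 1.4063]
Step 7: x=[-1.9765 3.4454 7.5314] v=[-2.6406 -1.0157 1.6563]
Step 8: x=[-2.0859 2.2696 7.8166] v=[-0.2187 -2.3516 0.5703]
Max displacement = 5.0859

Answer: 5.0859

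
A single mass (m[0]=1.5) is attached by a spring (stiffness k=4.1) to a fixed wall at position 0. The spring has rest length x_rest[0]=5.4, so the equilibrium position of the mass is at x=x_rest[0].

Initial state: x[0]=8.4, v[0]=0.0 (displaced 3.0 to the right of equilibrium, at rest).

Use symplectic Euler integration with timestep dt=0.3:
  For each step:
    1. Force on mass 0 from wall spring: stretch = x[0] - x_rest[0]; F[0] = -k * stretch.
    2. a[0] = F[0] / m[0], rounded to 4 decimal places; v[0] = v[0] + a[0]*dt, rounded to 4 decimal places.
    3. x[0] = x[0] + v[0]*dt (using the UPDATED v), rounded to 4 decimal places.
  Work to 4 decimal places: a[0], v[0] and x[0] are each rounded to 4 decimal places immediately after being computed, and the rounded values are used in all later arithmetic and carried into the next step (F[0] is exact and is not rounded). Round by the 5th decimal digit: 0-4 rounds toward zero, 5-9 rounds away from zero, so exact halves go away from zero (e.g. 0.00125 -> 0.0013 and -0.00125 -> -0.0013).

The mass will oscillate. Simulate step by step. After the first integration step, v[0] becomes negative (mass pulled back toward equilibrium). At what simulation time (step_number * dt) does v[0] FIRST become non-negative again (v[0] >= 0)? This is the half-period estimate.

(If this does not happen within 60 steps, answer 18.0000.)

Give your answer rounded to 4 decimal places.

Step 0: x=[8.4000] v=[0.0000]
Step 1: x=[7.6620] v=[-2.4600]
Step 2: x=[6.3676] v=[-4.3148]
Step 3: x=[4.8351] v=[-5.1082]
Step 4: x=[3.4416] v=[-4.6450]
Step 5: x=[2.5299] v=[-3.0391]
Step 6: x=[2.3242] v=[-0.6856]
Step 7: x=[2.8752] v=[1.8366]
First v>=0 after going negative at step 7, time=2.1000

Answer: 2.1000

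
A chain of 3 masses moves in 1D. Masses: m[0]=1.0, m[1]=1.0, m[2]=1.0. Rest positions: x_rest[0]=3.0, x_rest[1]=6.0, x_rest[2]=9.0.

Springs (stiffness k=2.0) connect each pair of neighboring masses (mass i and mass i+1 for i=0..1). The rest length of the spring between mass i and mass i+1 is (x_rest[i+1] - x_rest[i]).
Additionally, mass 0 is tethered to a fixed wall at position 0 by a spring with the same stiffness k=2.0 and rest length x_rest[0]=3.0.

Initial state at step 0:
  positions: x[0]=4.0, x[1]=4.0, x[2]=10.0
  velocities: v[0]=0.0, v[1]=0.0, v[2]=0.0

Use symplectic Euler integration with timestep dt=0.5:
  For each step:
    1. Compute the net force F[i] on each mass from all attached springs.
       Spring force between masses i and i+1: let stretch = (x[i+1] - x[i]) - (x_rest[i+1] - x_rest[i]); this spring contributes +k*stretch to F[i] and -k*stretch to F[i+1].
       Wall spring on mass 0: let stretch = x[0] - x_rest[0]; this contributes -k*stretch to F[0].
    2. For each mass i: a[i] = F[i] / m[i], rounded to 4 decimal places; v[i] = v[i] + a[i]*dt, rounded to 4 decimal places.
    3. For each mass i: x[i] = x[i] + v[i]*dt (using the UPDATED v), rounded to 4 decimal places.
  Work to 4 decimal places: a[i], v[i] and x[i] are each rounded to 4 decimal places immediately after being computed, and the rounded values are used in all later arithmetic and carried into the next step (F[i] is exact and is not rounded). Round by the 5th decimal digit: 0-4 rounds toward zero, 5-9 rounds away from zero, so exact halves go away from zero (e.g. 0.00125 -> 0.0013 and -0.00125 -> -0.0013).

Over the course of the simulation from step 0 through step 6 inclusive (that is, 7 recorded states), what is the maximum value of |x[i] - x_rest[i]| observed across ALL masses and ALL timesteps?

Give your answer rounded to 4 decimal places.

Step 0: x=[4.0000 4.0000 10.0000] v=[0.0000 0.0000 0.0000]
Step 1: x=[2.0000 7.0000 8.5000] v=[-4.0000 6.0000 -3.0000]
Step 2: x=[1.5000 8.2500 7.7500] v=[-1.0000 2.5000 -1.5000]
Step 3: x=[3.6250 5.8750 8.7500] v=[4.2500 -4.7500 2.0000]
Step 4: x=[5.0625 3.8125 9.8125] v=[2.8750 -4.1250 2.1250]
Step 5: x=[3.3438 5.3750 9.3750] v=[-3.4375 3.1250 -0.8750]
Step 6: x=[0.9688 7.9219 8.4375] v=[-4.7501 5.0938 -1.8750]
Max displacement = 2.2500

Answer: 2.2500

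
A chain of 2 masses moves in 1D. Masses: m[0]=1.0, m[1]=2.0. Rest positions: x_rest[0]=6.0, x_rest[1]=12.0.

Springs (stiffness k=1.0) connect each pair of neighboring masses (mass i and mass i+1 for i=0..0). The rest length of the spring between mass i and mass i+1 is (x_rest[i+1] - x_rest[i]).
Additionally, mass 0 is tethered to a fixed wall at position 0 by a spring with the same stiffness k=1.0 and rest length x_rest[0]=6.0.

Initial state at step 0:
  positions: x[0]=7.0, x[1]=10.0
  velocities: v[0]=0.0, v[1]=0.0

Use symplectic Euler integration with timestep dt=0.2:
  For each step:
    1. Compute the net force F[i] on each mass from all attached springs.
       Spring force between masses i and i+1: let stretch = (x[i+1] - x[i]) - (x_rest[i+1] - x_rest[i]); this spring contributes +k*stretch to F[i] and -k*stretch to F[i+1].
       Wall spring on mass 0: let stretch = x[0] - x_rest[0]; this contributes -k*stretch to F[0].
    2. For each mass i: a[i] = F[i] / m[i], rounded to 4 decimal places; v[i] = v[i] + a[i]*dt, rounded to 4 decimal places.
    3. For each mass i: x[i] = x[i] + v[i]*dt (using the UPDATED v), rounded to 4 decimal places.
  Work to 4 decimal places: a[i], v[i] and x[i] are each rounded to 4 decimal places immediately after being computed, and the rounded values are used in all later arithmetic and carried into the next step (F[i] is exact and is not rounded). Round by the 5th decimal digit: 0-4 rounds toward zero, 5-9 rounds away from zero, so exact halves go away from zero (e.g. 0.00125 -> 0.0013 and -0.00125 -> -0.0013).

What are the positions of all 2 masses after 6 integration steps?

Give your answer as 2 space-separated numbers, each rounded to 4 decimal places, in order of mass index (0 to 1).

Step 0: x=[7.0000 10.0000] v=[0.0000 0.0000]
Step 1: x=[6.8400 10.0600] v=[-0.8000 0.3000]
Step 2: x=[6.5352 10.1756] v=[-1.5240 0.5780]
Step 3: x=[6.1146 10.3384] v=[-2.1030 0.8140]
Step 4: x=[5.6184 10.5367] v=[-2.4812 0.9916]
Step 5: x=[5.0942 10.7567] v=[-2.6212 1.0998]
Step 6: x=[4.5927 10.9834] v=[-2.5075 1.1336]

Answer: 4.5927 10.9834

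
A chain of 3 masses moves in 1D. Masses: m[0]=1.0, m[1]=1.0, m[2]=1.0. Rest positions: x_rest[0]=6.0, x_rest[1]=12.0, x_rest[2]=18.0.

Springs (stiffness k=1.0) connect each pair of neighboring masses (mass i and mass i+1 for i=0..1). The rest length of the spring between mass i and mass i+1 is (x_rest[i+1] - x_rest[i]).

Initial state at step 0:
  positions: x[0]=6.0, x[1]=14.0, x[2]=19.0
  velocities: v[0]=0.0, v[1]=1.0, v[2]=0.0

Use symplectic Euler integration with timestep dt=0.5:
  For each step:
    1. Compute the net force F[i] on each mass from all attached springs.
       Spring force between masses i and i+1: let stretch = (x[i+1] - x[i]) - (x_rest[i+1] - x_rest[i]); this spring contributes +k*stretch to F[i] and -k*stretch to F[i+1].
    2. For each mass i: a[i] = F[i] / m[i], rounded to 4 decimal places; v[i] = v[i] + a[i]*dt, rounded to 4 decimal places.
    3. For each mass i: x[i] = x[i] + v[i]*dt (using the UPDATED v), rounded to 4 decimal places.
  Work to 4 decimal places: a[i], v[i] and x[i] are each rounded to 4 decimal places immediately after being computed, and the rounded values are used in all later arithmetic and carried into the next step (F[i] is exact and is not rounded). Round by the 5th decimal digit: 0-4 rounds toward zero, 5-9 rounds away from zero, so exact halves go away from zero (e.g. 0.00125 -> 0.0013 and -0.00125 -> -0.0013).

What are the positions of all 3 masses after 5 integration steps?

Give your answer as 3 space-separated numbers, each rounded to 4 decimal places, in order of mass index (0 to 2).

Step 0: x=[6.0000 14.0000 19.0000] v=[0.0000 1.0000 0.0000]
Step 1: x=[6.5000 13.7500 19.2500] v=[1.0000 -0.5000 0.5000]
Step 2: x=[7.3125 13.0625 19.6250] v=[1.6250 -1.3750 0.7500]
Step 3: x=[8.0625 12.5781 19.8594] v=[1.5000 -0.9688 0.4688]
Step 4: x=[8.4414 12.7852 19.7735] v=[0.7578 0.4141 -0.1719]
Step 5: x=[8.4063 13.6534 19.4405] v=[-0.0703 1.7364 -0.6661]

Answer: 8.4063 13.6534 19.4405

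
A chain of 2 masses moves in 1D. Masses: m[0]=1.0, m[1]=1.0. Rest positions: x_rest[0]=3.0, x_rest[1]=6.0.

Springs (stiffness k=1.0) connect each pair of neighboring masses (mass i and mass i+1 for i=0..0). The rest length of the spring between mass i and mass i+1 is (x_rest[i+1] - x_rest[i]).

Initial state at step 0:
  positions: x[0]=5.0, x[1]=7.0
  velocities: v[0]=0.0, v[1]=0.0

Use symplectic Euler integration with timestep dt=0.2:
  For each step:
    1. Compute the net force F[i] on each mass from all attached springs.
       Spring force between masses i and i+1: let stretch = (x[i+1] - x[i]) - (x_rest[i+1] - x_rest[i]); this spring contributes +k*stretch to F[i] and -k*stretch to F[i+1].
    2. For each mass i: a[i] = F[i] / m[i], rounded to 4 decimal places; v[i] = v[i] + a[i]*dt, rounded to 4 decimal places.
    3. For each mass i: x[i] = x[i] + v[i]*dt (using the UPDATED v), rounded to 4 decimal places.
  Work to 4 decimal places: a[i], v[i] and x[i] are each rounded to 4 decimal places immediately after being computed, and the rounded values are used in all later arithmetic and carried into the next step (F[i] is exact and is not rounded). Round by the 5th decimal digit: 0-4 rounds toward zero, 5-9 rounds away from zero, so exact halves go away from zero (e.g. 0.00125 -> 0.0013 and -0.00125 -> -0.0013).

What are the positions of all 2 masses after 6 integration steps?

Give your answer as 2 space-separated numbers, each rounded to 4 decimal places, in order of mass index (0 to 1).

Step 0: x=[5.0000 7.0000] v=[0.0000 0.0000]
Step 1: x=[4.9600 7.0400] v=[-0.2000 0.2000]
Step 2: x=[4.8832 7.1168] v=[-0.3840 0.3840]
Step 3: x=[4.7757 7.2243] v=[-0.5373 0.5373]
Step 4: x=[4.6462 7.3538] v=[-0.6476 0.6476]
Step 5: x=[4.5050 7.4950] v=[-0.7061 0.7061]
Step 6: x=[4.3634 7.6366] v=[-0.7081 0.7081]

Answer: 4.3634 7.6366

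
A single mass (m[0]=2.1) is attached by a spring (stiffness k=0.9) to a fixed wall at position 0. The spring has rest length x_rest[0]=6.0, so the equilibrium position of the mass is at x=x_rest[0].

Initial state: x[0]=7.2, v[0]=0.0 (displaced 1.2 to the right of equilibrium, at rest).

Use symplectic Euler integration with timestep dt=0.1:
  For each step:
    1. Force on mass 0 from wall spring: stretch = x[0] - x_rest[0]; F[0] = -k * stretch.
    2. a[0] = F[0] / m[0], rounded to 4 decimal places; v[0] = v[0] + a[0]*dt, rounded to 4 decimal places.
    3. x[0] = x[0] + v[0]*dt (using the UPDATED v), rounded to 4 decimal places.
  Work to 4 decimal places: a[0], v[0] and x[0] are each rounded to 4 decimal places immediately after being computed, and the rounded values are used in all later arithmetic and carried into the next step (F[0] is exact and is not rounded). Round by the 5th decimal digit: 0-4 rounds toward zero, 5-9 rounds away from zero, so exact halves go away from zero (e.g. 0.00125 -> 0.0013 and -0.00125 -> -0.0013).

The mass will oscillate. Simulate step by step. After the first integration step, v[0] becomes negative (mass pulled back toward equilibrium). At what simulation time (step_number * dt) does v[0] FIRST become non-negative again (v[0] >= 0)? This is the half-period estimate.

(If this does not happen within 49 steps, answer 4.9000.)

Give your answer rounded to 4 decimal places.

Step 0: x=[7.2000] v=[0.0000]
Step 1: x=[7.1949] v=[-0.0514]
Step 2: x=[7.1846] v=[-0.1026]
Step 3: x=[7.1693] v=[-0.1534]
Step 4: x=[7.1490] v=[-0.2035]
Step 5: x=[7.1237] v=[-0.2527]
Step 6: x=[7.0936] v=[-0.3009]
Step 7: x=[7.0588] v=[-0.3478]
Step 8: x=[7.0195] v=[-0.3932]
Step 9: x=[6.9758] v=[-0.4369]
Step 10: x=[6.9279] v=[-0.4787]
Step 11: x=[6.8761] v=[-0.5185]
Step 12: x=[6.8205] v=[-0.5561]
Step 13: x=[6.7614] v=[-0.5913]
Step 14: x=[6.6990] v=[-0.6239]
Step 15: x=[6.6336] v=[-0.6539]
Step 16: x=[6.5655] v=[-0.6811]
Step 17: x=[6.4950] v=[-0.7053]
Step 18: x=[6.4224] v=[-0.7265]
Step 19: x=[6.3479] v=[-0.7446]
Step 20: x=[6.2720] v=[-0.7595]
Step 21: x=[6.1949] v=[-0.7712]
Step 22: x=[6.1169] v=[-0.7796]
Step 23: x=[6.0384] v=[-0.7846]
Step 24: x=[5.9598] v=[-0.7863]
Step 25: x=[5.8813] v=[-0.7846]
Step 26: x=[5.8034] v=[-0.7795]
Step 27: x=[5.7263] v=[-0.7711]
Step 28: x=[5.6504] v=[-0.7594]
Step 29: x=[5.5760] v=[-0.7444]
Step 30: x=[5.5034] v=[-0.7262]
Step 31: x=[5.4329] v=[-0.7049]
Step 32: x=[5.3648] v=[-0.6806]
Step 33: x=[5.2995] v=[-0.6534]
Step 34: x=[5.2372] v=[-0.6234]
Step 35: x=[5.1781] v=[-0.5907]
Step 36: x=[5.1226] v=[-0.5555]
Step 37: x=[5.0708] v=[-0.5179]
Step 38: x=[5.0230] v=[-0.4781]
Step 39: x=[4.9794] v=[-0.4362]
Step 40: x=[4.9402] v=[-0.3925]
Step 41: x=[4.9055] v=[-0.3471]
Step 42: x=[4.8755] v=[-0.3002]
Step 43: x=[4.8503] v=[-0.2520]
Step 44: x=[4.8300] v=[-0.2027]
Step 45: x=[4.8147] v=[-0.1526]
Step 46: x=[4.8045] v=[-0.1018]
Step 47: x=[4.7994] v=[-0.0506]
Step 48: x=[4.7995] v=[0.0009]
First v>=0 after going negative at step 48, time=4.8000

Answer: 4.8000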